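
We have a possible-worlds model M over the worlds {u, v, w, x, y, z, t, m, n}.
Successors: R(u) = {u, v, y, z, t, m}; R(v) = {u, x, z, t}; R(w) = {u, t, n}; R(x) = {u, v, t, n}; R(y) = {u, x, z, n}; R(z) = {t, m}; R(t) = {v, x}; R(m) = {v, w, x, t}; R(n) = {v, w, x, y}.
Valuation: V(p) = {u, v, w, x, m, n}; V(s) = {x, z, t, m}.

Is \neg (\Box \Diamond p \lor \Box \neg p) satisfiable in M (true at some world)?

No

Let φ = \neg (\Box \Diamond p \lor \Box \neg p). Evaluate φ at each world:
  u (successors {u, v, y, z, t, m}): φ is false.
  v (successors {u, x, z, t}): φ is false.
  w (successors {u, t, n}): φ is false.
  x (successors {u, v, t, n}): φ is false.
  y (successors {u, x, z, n}): φ is false.
  z (successors {t, m}): φ is false.
  t (successors {v, x}): φ is false.
  m (successors {v, w, x, t}): φ is false.
  n (successors {v, w, x, y}): φ is false.
For instance, at x:
  At x: \Box \Diamond p \lor \Box \neg p is true, so \neg (\Box \Diamond p \lor \Box \neg p) is false.
    At x: \Box \Diamond p is true, \Box \neg p is false, so \Box \Diamond p \lor \Box \neg p is true.
      At x: \Box \Diamond p requires \Diamond p at every successor {u, v, t, n}.
        At u: \Diamond p is true.
        At v: \Diamond p is true.
        At t: \Diamond p is true.
        At n: \Diamond p is true.
      So \Box \Diamond p is true at x.
      At x: \Box \neg p requires \neg p at every successor {u, v, t, n}.
        \neg p fails at u, so \Box \neg p is false at x.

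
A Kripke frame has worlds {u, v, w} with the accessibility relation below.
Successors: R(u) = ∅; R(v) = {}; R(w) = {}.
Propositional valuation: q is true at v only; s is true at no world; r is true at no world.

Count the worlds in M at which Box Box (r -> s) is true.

Let φ = Box Box (r -> s). Evaluate φ at each world:
  u (successors ∅): φ is true.
  v (successors ∅): φ is true.
  w (successors ∅): φ is true.
For instance, at w:
  At w: no accessible worlds, so Box Box (r -> s) holds vacuously.
Satisfying worlds: {u, v, w}

3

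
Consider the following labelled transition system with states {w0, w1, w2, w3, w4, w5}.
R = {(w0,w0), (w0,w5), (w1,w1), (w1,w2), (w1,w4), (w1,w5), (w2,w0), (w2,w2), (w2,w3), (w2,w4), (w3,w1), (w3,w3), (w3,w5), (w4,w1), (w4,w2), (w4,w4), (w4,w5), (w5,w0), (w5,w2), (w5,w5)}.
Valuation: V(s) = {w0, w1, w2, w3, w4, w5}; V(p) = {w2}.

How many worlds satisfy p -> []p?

5

Let φ = p -> []p. Evaluate φ at each world:
  w0 (successors {w0, w5}): φ is true.
  w1 (successors {w1, w2, w4, w5}): φ is true.
  w2 (successors {w0, w2, w3, w4}): φ is false.
  w3 (successors {w1, w3, w5}): φ is true.
  w4 (successors {w1, w2, w4, w5}): φ is true.
  w5 (successors {w0, w2, w5}): φ is true.
For instance, at w0:
  At w0: p is false, []p is false, so p -> []p is true.
    At w0: []p requires p at every successor {w0, w5}.
      p fails at w0, so []p is false at w0.
Satisfying worlds: {w0, w1, w3, w4, w5}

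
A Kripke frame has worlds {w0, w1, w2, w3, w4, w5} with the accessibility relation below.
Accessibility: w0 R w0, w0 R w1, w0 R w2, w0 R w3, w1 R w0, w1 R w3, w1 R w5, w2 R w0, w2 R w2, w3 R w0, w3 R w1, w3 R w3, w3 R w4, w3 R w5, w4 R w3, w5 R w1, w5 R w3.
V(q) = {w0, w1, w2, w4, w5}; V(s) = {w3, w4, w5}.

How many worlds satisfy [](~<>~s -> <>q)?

Let φ = [](~<>~s -> <>q). Evaluate φ at each world:
  w0 (successors {w0, w1, w2, w3}): φ is true.
  w1 (successors {w0, w3, w5}): φ is true.
  w2 (successors {w0, w2}): φ is true.
  w3 (successors {w0, w1, w3, w4, w5}): φ is false.
  w4 (successors {w3}): φ is true.
  w5 (successors {w1, w3}): φ is true.
For instance, at w1:
  At w1: [](~<>~s -> <>q) requires ~<>~s -> <>q at every successor {w0, w3, w5}.
      At w0: ~<>~s is false, <>q is true, so ~<>~s -> <>q is true.
      At w3: ~<>~s is false, <>q is true, so ~<>~s -> <>q is true.
      At w5: ~<>~s is false, <>q is true, so ~<>~s -> <>q is true.
  So [](~<>~s -> <>q) is true at w1.
Satisfying worlds: {w0, w1, w2, w4, w5}

5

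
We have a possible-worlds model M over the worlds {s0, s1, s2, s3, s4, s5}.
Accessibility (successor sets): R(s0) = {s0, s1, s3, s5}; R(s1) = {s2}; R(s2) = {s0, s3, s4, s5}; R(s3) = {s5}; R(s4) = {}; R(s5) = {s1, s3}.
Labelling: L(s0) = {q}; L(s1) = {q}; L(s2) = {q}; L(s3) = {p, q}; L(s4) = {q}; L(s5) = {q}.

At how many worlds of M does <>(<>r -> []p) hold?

5

Let φ = <>(<>r -> []p). Evaluate φ at each world:
  s0 (successors {s0, s1, s3, s5}): φ is true.
  s1 (successors {s2}): φ is true.
  s2 (successors {s0, s3, s4, s5}): φ is true.
  s3 (successors {s5}): φ is true.
  s4 (successors ∅): φ is false.
  s5 (successors {s1, s3}): φ is true.
For instance, at s5:
  At s5: <>(<>r -> []p) requires <>r -> []p at some successor in {s1, s3}.
    <>r -> []p holds at s1, so <>(<>r -> []p) is true at s5.
      At s1: <>r is false, []p is false, so <>r -> []p is true.
Satisfying worlds: {s0, s1, s2, s3, s5}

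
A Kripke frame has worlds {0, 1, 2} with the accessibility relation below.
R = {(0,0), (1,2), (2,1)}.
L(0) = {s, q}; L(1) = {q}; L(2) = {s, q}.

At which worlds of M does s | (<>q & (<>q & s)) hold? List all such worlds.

0, 2

Let φ = s | (<>q & (<>q & s)). Evaluate φ at each world:
  0 (successors {0}): φ is true.
  1 (successors {2}): φ is false.
  2 (successors {1}): φ is true.
For instance, at 1:
  At 1: s is false, <>q & (<>q & s) is false, so s | (<>q & (<>q & s)) is false.
    At 1: <>q is true, <>q & s is false, so <>q & (<>q & s) is false.
      At 1: <>q requires q at some successor in {2}.
        q holds at 2, so <>q is true at 1.
      At 1: <>q is true, s is false, so <>q & s is false.
Satisfying worlds: {0, 2}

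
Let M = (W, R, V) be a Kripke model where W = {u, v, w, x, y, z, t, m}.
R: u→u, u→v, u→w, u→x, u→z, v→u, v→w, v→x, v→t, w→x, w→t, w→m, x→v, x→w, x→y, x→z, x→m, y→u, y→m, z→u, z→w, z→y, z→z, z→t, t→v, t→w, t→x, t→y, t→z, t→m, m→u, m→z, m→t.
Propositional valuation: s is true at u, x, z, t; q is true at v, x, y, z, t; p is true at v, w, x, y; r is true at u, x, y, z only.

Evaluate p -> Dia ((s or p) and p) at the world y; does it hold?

At y: p is true, Dia ((s or p) and p) is false, so p -> Dia ((s or p) and p) is false.
  At y: Dia ((s or p) and p) requires (s or p) and p at some successor in {u, m}.
    At u: (s or p) and p is false.
    At m: (s or p) and p is false.
  So Dia ((s or p) and p) is false at y.

No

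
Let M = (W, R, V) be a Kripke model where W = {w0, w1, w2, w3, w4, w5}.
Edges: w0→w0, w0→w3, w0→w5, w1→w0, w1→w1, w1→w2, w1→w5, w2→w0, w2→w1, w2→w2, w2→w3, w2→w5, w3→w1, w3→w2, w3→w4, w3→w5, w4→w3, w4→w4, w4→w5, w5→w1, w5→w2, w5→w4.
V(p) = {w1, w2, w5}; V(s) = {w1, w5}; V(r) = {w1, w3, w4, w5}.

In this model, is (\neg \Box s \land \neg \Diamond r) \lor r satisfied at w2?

Recall that \Box ψ holds at a world iff ψ holds at every accessible world, and \Diamond ψ holds iff ψ holds at some accessible world.
At w2: \neg \Box s \land \neg \Diamond r is false, r is false, so (\neg \Box s \land \neg \Diamond r) \lor r is false.
  At w2: \neg \Box s is true, \neg \Diamond r is false, so \neg \Box s \land \neg \Diamond r is false.
    At w2: \Box s is false, so \neg \Box s is true.
      At w2: \Box s requires s at every successor {w0, w1, w2, w3, w5}.
        s fails at w0, so \Box s is false at w2.
    At w2: \Diamond r is true, so \neg \Diamond r is false.
      At w2: \Diamond r requires r at some successor in {w0, w1, w2, w3, w5}.
        r holds at w1, so \Diamond r is true at w2.

No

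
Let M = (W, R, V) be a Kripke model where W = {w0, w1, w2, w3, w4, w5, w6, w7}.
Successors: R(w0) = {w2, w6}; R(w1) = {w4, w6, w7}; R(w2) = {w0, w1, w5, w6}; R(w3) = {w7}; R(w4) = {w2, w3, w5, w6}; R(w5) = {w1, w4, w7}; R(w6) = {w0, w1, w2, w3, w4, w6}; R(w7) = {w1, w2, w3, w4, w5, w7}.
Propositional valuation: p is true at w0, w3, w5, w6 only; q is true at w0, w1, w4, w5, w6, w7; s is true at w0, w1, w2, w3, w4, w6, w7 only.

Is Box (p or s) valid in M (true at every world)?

Let φ = Box (p or s). Evaluate φ at each world:
  w0 (successors {w2, w6}): φ is true.
  w1 (successors {w4, w6, w7}): φ is true.
  w2 (successors {w0, w1, w5, w6}): φ is true.
  w3 (successors {w7}): φ is true.
  w4 (successors {w2, w3, w5, w6}): φ is true.
  w5 (successors {w1, w4, w7}): φ is true.
  w6 (successors {w0, w1, w2, w3, w4, w6}): φ is true.
  w7 (successors {w1, w2, w3, w4, w5, w7}): φ is true.
For instance, at w7:
  At w7: Box (p or s) requires p or s at every successor {w1, w2, w3, w4, w5, w7}.
    At w1: p or s is true.
    At w2: p or s is true.
    At w3: p or s is true.
    At w4: p or s is true.
    At w5: p or s is true.
    At w7: p or s is true.
  So Box (p or s) is true at w7.

Yes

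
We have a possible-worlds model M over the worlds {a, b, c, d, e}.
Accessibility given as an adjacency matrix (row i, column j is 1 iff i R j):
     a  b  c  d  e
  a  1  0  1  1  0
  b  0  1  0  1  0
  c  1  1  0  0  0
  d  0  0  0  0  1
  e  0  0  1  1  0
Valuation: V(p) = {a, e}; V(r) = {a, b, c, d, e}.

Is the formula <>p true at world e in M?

No

At e: <>p requires p at some successor in {c, d}.
  At c: p is false.
  At d: p is false.
So <>p is false at e.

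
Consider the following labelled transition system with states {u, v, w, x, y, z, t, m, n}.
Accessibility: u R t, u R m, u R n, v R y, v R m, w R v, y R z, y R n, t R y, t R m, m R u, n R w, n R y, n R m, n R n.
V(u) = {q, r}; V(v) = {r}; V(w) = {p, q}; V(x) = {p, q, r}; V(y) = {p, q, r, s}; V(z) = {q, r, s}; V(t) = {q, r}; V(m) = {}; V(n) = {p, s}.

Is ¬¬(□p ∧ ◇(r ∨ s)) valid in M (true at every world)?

Let φ = ¬¬(□p ∧ ◇(r ∨ s)). Evaluate φ at each world:
  u (successors {t, m, n}): φ is false.
  v (successors {y, m}): φ is false.
  w (successors {v}): φ is false.
  x (successors ∅): φ is false.
  y (successors {z, n}): φ is false.
  z (successors ∅): φ is false.
  t (successors {y, m}): φ is false.
  m (successors {u}): φ is false.
  n (successors {w, y, m, n}): φ is false.
Detail at u (counterexample):
  At u: ¬(□p ∧ ◇(r ∨ s)) is true, so ¬¬(□p ∧ ◇(r ∨ s)) is false.
    At u: □p ∧ ◇(r ∨ s) is false, so ¬(□p ∧ ◇(r ∨ s)) is true.
      At u: □p is false, ◇(r ∨ s) is true, so □p ∧ ◇(r ∨ s) is false.

No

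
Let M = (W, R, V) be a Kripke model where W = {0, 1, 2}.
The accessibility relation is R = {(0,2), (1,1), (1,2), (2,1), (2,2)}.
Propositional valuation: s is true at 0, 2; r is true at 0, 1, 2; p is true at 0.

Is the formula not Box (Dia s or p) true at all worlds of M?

No

Let φ = not Box (Dia s or p). Evaluate φ at each world:
  0 (successors {2}): φ is false.
  1 (successors {1, 2}): φ is false.
  2 (successors {1, 2}): φ is false.
Detail at 0 (counterexample):
  At 0: Box (Dia s or p) is true, so not Box (Dia s or p) is false.
    At 0: Box (Dia s or p) requires Dia s or p at every successor {2}.
      At 2: Dia s or p is true.
    So Box (Dia s or p) is true at 0.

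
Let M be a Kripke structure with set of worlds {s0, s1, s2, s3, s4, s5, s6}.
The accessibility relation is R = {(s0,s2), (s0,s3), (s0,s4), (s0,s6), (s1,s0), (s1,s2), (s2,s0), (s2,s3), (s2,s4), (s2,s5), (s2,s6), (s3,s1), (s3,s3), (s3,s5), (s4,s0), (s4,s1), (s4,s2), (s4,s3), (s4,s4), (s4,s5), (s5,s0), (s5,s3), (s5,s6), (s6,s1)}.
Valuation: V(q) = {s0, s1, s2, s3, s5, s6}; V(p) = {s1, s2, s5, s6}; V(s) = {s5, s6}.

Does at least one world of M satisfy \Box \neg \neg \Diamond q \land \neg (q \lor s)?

Let φ = \Box \neg \neg \Diamond q \land \neg (q \lor s). Evaluate φ at each world:
  s0 (successors {s2, s3, s4, s6}): φ is false.
  s1 (successors {s0, s2}): φ is false.
  s2 (successors {s0, s3, s4, s5, s6}): φ is false.
  s3 (successors {s1, s3, s5}): φ is false.
  s4 (successors {s0, s1, s2, s3, s4, s5}): φ is true.
  s5 (successors {s0, s3, s6}): φ is false.
  s6 (successors {s1}): φ is false.
Detail at s4 (witness):
  At s4: \Box \neg \neg \Diamond q is true, \neg (q \lor s) is true, so \Box \neg \neg \Diamond q \land \neg (q \lor s) is true.
    At s4: \Box \neg \neg \Diamond q requires \neg \neg \Diamond q at every successor {s0, s1, s2, s3, s4, s5}.
      At s0: \neg \neg \Diamond q is true.
      At s1: \neg \neg \Diamond q is true.
      At s2: \neg \neg \Diamond q is true.
      At s3: \neg \neg \Diamond q is true.
      At s4: \neg \neg \Diamond q is true.
      At s5: \neg \neg \Diamond q is true.
    So \Box \neg \neg \Diamond q is true at s4.

Yes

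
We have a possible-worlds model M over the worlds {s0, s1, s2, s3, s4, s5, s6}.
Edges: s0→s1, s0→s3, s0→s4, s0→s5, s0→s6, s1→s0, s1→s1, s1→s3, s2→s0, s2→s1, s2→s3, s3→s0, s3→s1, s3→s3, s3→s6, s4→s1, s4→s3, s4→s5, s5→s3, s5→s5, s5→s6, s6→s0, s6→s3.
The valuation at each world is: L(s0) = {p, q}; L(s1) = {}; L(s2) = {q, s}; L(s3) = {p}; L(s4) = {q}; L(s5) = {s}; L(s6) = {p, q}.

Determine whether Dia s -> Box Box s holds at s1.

At s1: Dia s is false, Box Box s is false, so Dia s -> Box Box s is true.
  At s1: Dia s requires s at some successor in {s0, s1, s3}.
    At s0: s is false.
    At s1: s is false.
    At s3: s is false.
  So Dia s is false at s1.
  At s1: Box Box s requires Box s at every successor {s0, s1, s3}.
    Box s fails at s0, so Box Box s is false at s1.
      At s0: Box s requires s at every successor {s1, s3, s4, s5, s6}.
        s fails at s1, so Box s is false at s0.

Yes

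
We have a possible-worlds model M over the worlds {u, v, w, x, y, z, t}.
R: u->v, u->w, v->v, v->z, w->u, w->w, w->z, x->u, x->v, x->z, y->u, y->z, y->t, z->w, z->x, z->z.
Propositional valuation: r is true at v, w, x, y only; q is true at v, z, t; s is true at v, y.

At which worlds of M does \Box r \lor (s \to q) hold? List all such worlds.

u, v, w, x, z, t

Recall that \Box ψ holds at a world iff ψ holds at every accessible world, and \Diamond ψ holds iff ψ holds at some accessible world.
Let φ = \Box r \lor (s \to q). Evaluate φ at each world:
  u (successors {v, w}): φ is true.
  v (successors {v, z}): φ is true.
  w (successors {u, w, z}): φ is true.
  x (successors {u, v, z}): φ is true.
  y (successors {u, z, t}): φ is false.
  z (successors {w, x, z}): φ is true.
  t (successors ∅): φ is true.
For instance, at v:
  At v: \Box r is false, s \to q is true, so \Box r \lor (s \to q) is true.
    At v: \Box r requires r at every successor {v, z}.
      r fails at z, so \Box r is false at v.
Satisfying worlds: {u, v, w, x, z, t}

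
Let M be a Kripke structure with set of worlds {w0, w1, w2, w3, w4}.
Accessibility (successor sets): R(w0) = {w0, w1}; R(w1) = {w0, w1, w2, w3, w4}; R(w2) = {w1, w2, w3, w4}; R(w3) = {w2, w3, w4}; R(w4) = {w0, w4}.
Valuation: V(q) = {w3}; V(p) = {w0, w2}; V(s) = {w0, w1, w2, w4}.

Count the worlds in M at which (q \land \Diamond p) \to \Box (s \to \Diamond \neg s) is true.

4

Let φ = (q \land \Diamond p) \to \Box (s \to \Diamond \neg s). Evaluate φ at each world:
  w0 (successors {w0, w1}): φ is true.
  w1 (successors {w0, w1, w2, w3, w4}): φ is true.
  w2 (successors {w1, w2, w3, w4}): φ is true.
  w3 (successors {w2, w3, w4}): φ is false.
  w4 (successors {w0, w4}): φ is true.
For instance, at w3:
  At w3: q \land \Diamond p is true, \Box (s \to \Diamond \neg s) is false, so (q \land \Diamond p) \to \Box (s \to \Diamond \neg s) is false.
    At w3: q is true, \Diamond p is true, so q \land \Diamond p is true.
      At w3: \Diamond p requires p at some successor in {w2, w3, w4}.
        p holds at w2, so \Diamond p is true at w3.
    At w3: \Box (s \to \Diamond \neg s) requires s \to \Diamond \neg s at every successor {w2, w3, w4}.
      s \to \Diamond \neg s fails at w4, so \Box (s \to \Diamond \neg s) is false at w3.
Satisfying worlds: {w0, w1, w2, w4}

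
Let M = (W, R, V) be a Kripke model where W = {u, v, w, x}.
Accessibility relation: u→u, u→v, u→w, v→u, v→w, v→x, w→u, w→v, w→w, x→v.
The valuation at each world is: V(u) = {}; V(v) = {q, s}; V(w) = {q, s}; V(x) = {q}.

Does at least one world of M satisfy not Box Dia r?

Yes

Let φ = not Box Dia r. Evaluate φ at each world:
  u (successors {u, v, w}): φ is true.
  v (successors {u, w, x}): φ is true.
  w (successors {u, v, w}): φ is true.
  x (successors {v}): φ is true.
Detail at u (witness):
  At u: Box Dia r is false, so not Box Dia r is true.
    At u: Box Dia r requires Dia r at every successor {u, v, w}.
      Dia r fails at u, so Box Dia r is false at u.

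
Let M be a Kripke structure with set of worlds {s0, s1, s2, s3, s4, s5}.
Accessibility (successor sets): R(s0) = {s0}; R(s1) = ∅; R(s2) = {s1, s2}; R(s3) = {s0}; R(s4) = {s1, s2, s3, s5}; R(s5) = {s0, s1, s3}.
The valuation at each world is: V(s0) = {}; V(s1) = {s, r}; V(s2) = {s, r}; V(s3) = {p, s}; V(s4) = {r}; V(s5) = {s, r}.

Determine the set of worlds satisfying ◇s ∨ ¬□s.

s0, s2, s3, s4, s5

Let φ = ◇s ∨ ¬□s. Evaluate φ at each world:
  s0 (successors {s0}): φ is true.
  s1 (successors ∅): φ is false.
  s2 (successors {s1, s2}): φ is true.
  s3 (successors {s0}): φ is true.
  s4 (successors {s1, s2, s3, s5}): φ is true.
  s5 (successors {s0, s1, s3}): φ is true.
For instance, at s4:
  At s4: ◇s is true, ¬□s is false, so ◇s ∨ ¬□s is true.
    At s4: ◇s requires s at some successor in {s1, s2, s3, s5}.
      s holds at s1, so ◇s is true at s4.
    At s4: □s is true, so ¬□s is false.
      At s4: □s requires s at every successor {s1, s2, s3, s5}.
        At s1: s is true.
        At s2: s is true.
        At s3: s is true.
        At s5: s is true.
      So □s is true at s4.
Satisfying worlds: {s0, s2, s3, s4, s5}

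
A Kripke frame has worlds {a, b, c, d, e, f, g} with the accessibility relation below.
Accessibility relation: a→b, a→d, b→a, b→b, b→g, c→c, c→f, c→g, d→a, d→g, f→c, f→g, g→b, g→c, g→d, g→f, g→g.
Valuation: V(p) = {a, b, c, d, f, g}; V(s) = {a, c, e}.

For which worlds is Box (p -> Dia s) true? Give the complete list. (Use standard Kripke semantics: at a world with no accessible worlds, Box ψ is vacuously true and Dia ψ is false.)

a, c, e, f, g

Let φ = Box (p -> Dia s). Evaluate φ at each world:
  a (successors {b, d}): φ is true.
  b (successors {a, b, g}): φ is false.
  c (successors {c, f, g}): φ is true.
  d (successors {a, g}): φ is false.
  e (successors ∅): φ is true.
  f (successors {c, g}): φ is true.
  g (successors {b, c, d, f, g}): φ is true.
For instance, at a:
  At a: Box (p -> Dia s) requires p -> Dia s at every successor {b, d}.
      At b: p is true, Dia s is true, so p -> Dia s is true.
      At d: p is true, Dia s is true, so p -> Dia s is true.
  So Box (p -> Dia s) is true at a.
Satisfying worlds: {a, c, e, f, g}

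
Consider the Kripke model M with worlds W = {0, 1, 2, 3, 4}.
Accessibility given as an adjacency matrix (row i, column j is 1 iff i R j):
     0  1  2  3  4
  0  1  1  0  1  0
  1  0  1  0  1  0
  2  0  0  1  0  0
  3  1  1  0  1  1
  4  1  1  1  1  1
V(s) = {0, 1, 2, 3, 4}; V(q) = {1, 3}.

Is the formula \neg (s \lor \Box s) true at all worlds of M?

No

Let φ = \neg (s \lor \Box s). Evaluate φ at each world:
  0 (successors {0, 1, 3}): φ is false.
  1 (successors {1, 3}): φ is false.
  2 (successors {2}): φ is false.
  3 (successors {0, 1, 3, 4}): φ is false.
  4 (successors {0, 1, 2, 3, 4}): φ is false.
Detail at 0 (counterexample):
  At 0: s \lor \Box s is true, so \neg (s \lor \Box s) is false.
    At 0: s is true, \Box s is true, so s \lor \Box s is true.
      At 0: \Box s requires s at every successor {0, 1, 3}.
        At 0: s is true.
        At 1: s is true.
        At 3: s is true.
      So \Box s is true at 0.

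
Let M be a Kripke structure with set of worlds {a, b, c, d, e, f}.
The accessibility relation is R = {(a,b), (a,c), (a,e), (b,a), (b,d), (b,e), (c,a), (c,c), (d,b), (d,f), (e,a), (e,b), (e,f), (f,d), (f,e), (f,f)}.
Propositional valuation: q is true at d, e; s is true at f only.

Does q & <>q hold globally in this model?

Let φ = q & <>q. Evaluate φ at each world:
  a (successors {b, c, e}): φ is false.
  b (successors {a, d, e}): φ is false.
  c (successors {a, c}): φ is false.
  d (successors {b, f}): φ is false.
  e (successors {a, b, f}): φ is false.
  f (successors {d, e, f}): φ is false.
Detail at a (counterexample):
  At a: q is false, <>q is true, so q & <>q is false.
    At a: <>q requires q at some successor in {b, c, e}.
      q holds at e, so <>q is true at a.

No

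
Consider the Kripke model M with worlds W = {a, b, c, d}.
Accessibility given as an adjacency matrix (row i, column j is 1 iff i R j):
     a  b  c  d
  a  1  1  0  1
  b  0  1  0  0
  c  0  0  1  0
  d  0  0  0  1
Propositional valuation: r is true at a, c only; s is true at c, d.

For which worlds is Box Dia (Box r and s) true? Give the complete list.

c

Recall that Box ψ holds at a world iff ψ holds at every accessible world, and Dia ψ holds iff ψ holds at some accessible world.
Let φ = Box Dia (Box r and s). Evaluate φ at each world:
  a (successors {a, b, d}): φ is false.
  b (successors {b}): φ is false.
  c (successors {c}): φ is true.
  d (successors {d}): φ is false.
For instance, at c:
  At c: Box Dia (Box r and s) requires Dia (Box r and s) at every successor {c}.
      At c: Dia (Box r and s) requires Box r and s at some successor in {c}.
        Box r and s holds at c, so Dia (Box r and s) is true at c.
  So Box Dia (Box r and s) is true at c.
Satisfying worlds: {c}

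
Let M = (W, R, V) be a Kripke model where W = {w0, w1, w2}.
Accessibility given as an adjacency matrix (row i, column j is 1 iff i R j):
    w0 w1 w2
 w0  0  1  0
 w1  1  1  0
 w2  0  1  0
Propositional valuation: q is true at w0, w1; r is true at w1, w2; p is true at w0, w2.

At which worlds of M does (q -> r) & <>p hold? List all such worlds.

w1

Let φ = (q -> r) & <>p. Evaluate φ at each world:
  w0 (successors {w1}): φ is false.
  w1 (successors {w0, w1}): φ is true.
  w2 (successors {w1}): φ is false.
For instance, at w0:
  At w0: q -> r is false, <>p is false, so (q -> r) & <>p is false.
    At w0: <>p requires p at some successor in {w1}.
      At w1: p is false.
    So <>p is false at w0.
Satisfying worlds: {w1}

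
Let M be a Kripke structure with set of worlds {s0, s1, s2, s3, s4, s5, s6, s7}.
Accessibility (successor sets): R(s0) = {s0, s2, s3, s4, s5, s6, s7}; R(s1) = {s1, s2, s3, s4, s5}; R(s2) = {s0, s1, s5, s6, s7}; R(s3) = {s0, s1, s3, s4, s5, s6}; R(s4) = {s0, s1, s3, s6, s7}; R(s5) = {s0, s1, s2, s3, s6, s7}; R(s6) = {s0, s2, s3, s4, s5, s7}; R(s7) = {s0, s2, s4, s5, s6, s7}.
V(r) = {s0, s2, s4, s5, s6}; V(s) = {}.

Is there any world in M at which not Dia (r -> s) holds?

Let φ = not Dia (r -> s). Evaluate φ at each world:
  s0 (successors {s0, s2, s3, s4, s5, s6, s7}): φ is false.
  s1 (successors {s1, s2, s3, s4, s5}): φ is false.
  s2 (successors {s0, s1, s5, s6, s7}): φ is false.
  s3 (successors {s0, s1, s3, s4, s5, s6}): φ is false.
  s4 (successors {s0, s1, s3, s6, s7}): φ is false.
  s5 (successors {s0, s1, s2, s3, s6, s7}): φ is false.
  s6 (successors {s0, s2, s3, s4, s5, s7}): φ is false.
  s7 (successors {s0, s2, s4, s5, s6, s7}): φ is false.
For instance, at s1:
  At s1: Dia (r -> s) is true, so not Dia (r -> s) is false.
    At s1: Dia (r -> s) requires r -> s at some successor in {s1, s2, s3, s4, s5}.
      r -> s holds at s1, so Dia (r -> s) is true at s1.

No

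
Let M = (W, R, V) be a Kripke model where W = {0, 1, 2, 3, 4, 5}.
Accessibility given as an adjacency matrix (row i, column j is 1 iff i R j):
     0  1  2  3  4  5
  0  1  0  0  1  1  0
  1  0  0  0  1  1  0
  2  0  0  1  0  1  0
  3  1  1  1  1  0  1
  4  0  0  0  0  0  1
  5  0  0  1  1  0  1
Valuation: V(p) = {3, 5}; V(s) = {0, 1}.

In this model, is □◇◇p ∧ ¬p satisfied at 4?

Yes

At 4: □◇◇p is true, ¬p is true, so □◇◇p ∧ ¬p is true.
  At 4: □◇◇p requires ◇◇p at every successor {5}.
      At 5: ◇◇p requires ◇p at some successor in {2, 3, 5}.
        ◇p holds at 3, so ◇◇p is true at 5.
  So □◇◇p is true at 4.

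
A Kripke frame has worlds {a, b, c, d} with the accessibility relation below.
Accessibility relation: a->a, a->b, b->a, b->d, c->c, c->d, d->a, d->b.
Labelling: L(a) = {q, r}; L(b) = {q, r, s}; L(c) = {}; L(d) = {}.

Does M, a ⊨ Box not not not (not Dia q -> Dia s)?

Recall that Box ψ holds at a world iff ψ holds at every accessible world, and Dia ψ holds iff ψ holds at some accessible world.
At a: Box not not not (not Dia q -> Dia s) requires not not not (not Dia q -> Dia s) at every successor {a, b}.
  not not not (not Dia q -> Dia s) fails at a, so Box not not not (not Dia q -> Dia s) is false at a.
    At a: not not (not Dia q -> Dia s) is true, so not not not (not Dia q -> Dia s) is false.
      At a: not (not Dia q -> Dia s) is false, so not not (not Dia q -> Dia s) is true.

No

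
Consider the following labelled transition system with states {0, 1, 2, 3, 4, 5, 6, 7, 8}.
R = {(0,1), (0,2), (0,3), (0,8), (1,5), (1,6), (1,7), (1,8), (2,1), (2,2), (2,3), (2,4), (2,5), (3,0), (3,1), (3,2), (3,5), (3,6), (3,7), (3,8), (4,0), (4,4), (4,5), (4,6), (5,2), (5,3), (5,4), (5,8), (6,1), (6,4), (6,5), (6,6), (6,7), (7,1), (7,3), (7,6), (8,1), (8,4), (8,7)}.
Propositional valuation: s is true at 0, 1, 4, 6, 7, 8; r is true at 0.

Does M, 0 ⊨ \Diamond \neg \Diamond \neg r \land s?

Recall that \Diamond ψ holds at a world iff ψ holds at some accessible world.
At 0: \Diamond \neg \Diamond \neg r is false, s is true, so \Diamond \neg \Diamond \neg r \land s is false.
  At 0: \Diamond \neg \Diamond \neg r requires \neg \Diamond \neg r at some successor in {1, 2, 3, 8}.
    At 1: \neg \Diamond \neg r is false.
    At 2: \neg \Diamond \neg r is false.
    At 3: \neg \Diamond \neg r is false.
    At 8: \neg \Diamond \neg r is false.
  So \Diamond \neg \Diamond \neg r is false at 0.

No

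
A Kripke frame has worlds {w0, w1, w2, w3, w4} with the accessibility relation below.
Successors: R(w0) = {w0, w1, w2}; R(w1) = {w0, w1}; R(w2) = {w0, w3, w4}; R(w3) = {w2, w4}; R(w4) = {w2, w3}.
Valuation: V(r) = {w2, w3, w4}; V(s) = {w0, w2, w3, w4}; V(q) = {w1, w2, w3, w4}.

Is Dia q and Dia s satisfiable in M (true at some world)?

Let φ = Dia q and Dia s. Evaluate φ at each world:
  w0 (successors {w0, w1, w2}): φ is true.
  w1 (successors {w0, w1}): φ is true.
  w2 (successors {w0, w3, w4}): φ is true.
  w3 (successors {w2, w4}): φ is true.
  w4 (successors {w2, w3}): φ is true.
Detail at w0 (witness):
  At w0: Dia q is true, Dia s is true, so Dia q and Dia s is true.
    At w0: Dia q requires q at some successor in {w0, w1, w2}.
      q holds at w1, so Dia q is true at w0.
    At w0: Dia s requires s at some successor in {w0, w1, w2}.
      s holds at w0, so Dia s is true at w0.

Yes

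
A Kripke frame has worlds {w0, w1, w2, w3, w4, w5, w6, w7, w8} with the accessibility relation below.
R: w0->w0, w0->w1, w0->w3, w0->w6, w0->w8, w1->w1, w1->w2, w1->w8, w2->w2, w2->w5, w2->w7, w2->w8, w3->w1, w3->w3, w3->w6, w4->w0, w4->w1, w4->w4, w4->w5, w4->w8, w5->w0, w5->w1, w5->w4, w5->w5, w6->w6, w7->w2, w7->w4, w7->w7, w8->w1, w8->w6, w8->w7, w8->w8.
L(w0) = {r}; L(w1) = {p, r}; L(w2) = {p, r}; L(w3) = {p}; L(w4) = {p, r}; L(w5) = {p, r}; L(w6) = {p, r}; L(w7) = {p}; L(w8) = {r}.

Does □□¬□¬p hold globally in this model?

Let φ = □□¬□¬p. Evaluate φ at each world:
  w0 (successors {w0, w1, w3, w6, w8}): φ is true.
  w1 (successors {w1, w2, w8}): φ is true.
  w2 (successors {w2, w5, w7, w8}): φ is true.
  w3 (successors {w1, w3, w6}): φ is true.
  w4 (successors {w0, w1, w4, w5, w8}): φ is true.
  w5 (successors {w0, w1, w4, w5}): φ is true.
  w6 (successors {w6}): φ is true.
  w7 (successors {w2, w4, w7}): φ is true.
  w8 (successors {w1, w6, w7, w8}): φ is true.
For instance, at w4:
  At w4: □□¬□¬p requires □¬□¬p at every successor {w0, w1, w4, w5, w8}.
    At w0: □¬□¬p is true.
    At w1: □¬□¬p is true.
    At w4: □¬□¬p is true.
    At w5: □¬□¬p is true.
    At w8: □¬□¬p is true.
  So □□¬□¬p is true at w4.

Yes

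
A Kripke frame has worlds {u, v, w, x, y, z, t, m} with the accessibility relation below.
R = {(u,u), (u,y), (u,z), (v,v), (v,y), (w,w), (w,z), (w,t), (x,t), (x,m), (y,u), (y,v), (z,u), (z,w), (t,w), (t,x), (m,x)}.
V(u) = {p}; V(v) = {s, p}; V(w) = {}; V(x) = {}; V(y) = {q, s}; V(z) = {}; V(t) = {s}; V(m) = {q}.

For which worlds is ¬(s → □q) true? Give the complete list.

Let φ = ¬(s → □q). Evaluate φ at each world:
  u (successors {u, y, z}): φ is false.
  v (successors {v, y}): φ is true.
  w (successors {w, z, t}): φ is false.
  x (successors {t, m}): φ is false.
  y (successors {u, v}): φ is true.
  z (successors {u, w}): φ is false.
  t (successors {w, x}): φ is true.
  m (successors {x}): φ is false.
For instance, at t:
  At t: s → □q is false, so ¬(s → □q) is true.
    At t: s is true, □q is false, so s → □q is false.
      At t: □q requires q at every successor {w, x}.
        q fails at w, so □q is false at t.
Satisfying worlds: {v, y, t}

v, y, t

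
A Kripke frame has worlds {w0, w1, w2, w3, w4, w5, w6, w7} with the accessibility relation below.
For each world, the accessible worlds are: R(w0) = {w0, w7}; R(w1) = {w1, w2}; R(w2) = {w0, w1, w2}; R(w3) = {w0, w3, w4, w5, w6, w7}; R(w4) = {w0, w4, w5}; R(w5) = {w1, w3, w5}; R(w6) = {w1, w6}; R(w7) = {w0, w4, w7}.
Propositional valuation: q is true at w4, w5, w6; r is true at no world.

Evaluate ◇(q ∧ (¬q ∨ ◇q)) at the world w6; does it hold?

At w6: ◇(q ∧ (¬q ∨ ◇q)) requires q ∧ (¬q ∨ ◇q) at some successor in {w1, w6}.
  q ∧ (¬q ∨ ◇q) holds at w6, so ◇(q ∧ (¬q ∨ ◇q)) is true at w6.
    At w6: q is true, ¬q ∨ ◇q is true, so q ∧ (¬q ∨ ◇q) is true.
      At w6: ¬q is false, ◇q is true, so ¬q ∨ ◇q is true.

Yes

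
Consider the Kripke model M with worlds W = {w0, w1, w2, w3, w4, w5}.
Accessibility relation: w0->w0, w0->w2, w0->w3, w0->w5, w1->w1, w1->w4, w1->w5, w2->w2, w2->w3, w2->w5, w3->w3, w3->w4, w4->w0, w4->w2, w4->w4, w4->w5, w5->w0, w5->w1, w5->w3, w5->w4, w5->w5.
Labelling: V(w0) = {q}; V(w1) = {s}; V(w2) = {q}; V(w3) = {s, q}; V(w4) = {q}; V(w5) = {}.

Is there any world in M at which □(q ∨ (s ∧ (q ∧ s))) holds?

Let φ = □(q ∨ (s ∧ (q ∧ s))). Evaluate φ at each world:
  w0 (successors {w0, w2, w3, w5}): φ is false.
  w1 (successors {w1, w4, w5}): φ is false.
  w2 (successors {w2, w3, w5}): φ is false.
  w3 (successors {w3, w4}): φ is true.
  w4 (successors {w0, w2, w4, w5}): φ is false.
  w5 (successors {w0, w1, w3, w4, w5}): φ is false.
Detail at w3 (witness):
  At w3: □(q ∨ (s ∧ (q ∧ s))) requires q ∨ (s ∧ (q ∧ s)) at every successor {w3, w4}.
    At w3: q ∨ (s ∧ (q ∧ s)) is true.
    At w4: q ∨ (s ∧ (q ∧ s)) is true.
  So □(q ∨ (s ∧ (q ∧ s))) is true at w3.

Yes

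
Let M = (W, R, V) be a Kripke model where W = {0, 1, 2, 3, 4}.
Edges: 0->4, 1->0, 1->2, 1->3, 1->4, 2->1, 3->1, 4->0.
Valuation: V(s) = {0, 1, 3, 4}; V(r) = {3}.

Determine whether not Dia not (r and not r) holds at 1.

No

At 1: Dia not (r and not r) is true, so not Dia not (r and not r) is false.
  At 1: Dia not (r and not r) requires not (r and not r) at some successor in {0, 2, 3, 4}.
    not (r and not r) holds at 0, so Dia not (r and not r) is true at 1.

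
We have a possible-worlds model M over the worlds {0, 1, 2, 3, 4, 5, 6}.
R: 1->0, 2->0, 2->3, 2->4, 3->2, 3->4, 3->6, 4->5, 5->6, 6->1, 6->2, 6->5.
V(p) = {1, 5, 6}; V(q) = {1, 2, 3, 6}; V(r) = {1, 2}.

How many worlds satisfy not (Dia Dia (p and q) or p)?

1

Let φ = not (Dia Dia (p and q) or p). Evaluate φ at each world:
  0 (successors ∅): φ is true.
  1 (successors {0}): φ is false.
  2 (successors {0, 3, 4}): φ is false.
  3 (successors {2, 4, 6}): φ is false.
  4 (successors {5}): φ is false.
  5 (successors {6}): φ is false.
  6 (successors {1, 2, 5}): φ is false.
For instance, at 3:
  At 3: Dia Dia (p and q) or p is true, so not (Dia Dia (p and q) or p) is false.
    At 3: Dia Dia (p and q) is true, p is false, so Dia Dia (p and q) or p is true.
      At 3: Dia Dia (p and q) requires Dia (p and q) at some successor in {2, 4, 6}.
        Dia (p and q) holds at 6, so Dia Dia (p and q) is true at 3.
Satisfying worlds: {0}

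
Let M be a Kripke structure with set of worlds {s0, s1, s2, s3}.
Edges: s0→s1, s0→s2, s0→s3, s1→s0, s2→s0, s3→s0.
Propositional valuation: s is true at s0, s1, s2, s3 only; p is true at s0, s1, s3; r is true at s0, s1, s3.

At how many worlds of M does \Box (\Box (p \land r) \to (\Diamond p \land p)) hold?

Let φ = \Box (\Box (p \land r) \to (\Diamond p \land p)). Evaluate φ at each world:
  s0 (successors {s1, s2, s3}): φ is false.
  s1 (successors {s0}): φ is true.
  s2 (successors {s0}): φ is true.
  s3 (successors {s0}): φ is true.
For instance, at s1:
  At s1: \Box (\Box (p \land r) \to (\Diamond p \land p)) requires \Box (p \land r) \to (\Diamond p \land p) at every successor {s0}.
      At s0: \Box (p \land r) is false, \Diamond p \land p is true, so \Box (p \land r) \to (\Diamond p \land p) is true.
  So \Box (\Box (p \land r) \to (\Diamond p \land p)) is true at s1.
Satisfying worlds: {s1, s2, s3}

3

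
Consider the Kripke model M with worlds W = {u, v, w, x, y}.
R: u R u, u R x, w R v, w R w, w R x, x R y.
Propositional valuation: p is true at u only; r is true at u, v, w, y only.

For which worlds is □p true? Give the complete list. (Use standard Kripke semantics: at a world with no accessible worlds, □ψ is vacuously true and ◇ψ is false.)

Let φ = □p. Evaluate φ at each world:
  u (successors {u, x}): φ is false.
  v (successors ∅): φ is true.
  w (successors {v, w, x}): φ is false.
  x (successors {y}): φ is false.
  y (successors ∅): φ is true.
For instance, at u:
  At u: □p requires p at every successor {u, x}.
    p fails at x, so □p is false at u.
Satisfying worlds: {v, y}

v, y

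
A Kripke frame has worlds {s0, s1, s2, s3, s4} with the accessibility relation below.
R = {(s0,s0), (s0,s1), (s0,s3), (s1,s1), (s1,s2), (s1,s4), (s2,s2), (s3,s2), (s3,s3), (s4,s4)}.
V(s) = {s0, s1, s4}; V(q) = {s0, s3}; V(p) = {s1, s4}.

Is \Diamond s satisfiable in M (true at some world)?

Yes

Let φ = \Diamond s. Evaluate φ at each world:
  s0 (successors {s0, s1, s3}): φ is true.
  s1 (successors {s1, s2, s4}): φ is true.
  s2 (successors {s2}): φ is false.
  s3 (successors {s2, s3}): φ is false.
  s4 (successors {s4}): φ is true.
Detail at s0 (witness):
  At s0: \Diamond s requires s at some successor in {s0, s1, s3}.
    s holds at s0, so \Diamond s is true at s0.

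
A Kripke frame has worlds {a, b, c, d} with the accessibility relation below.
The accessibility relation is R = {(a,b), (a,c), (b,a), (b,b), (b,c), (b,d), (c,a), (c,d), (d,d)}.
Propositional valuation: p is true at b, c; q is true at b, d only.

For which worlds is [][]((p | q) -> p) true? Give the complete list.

none

Recall that []ψ holds at a world iff ψ holds at every accessible world, and <>ψ holds iff ψ holds at some accessible world.
Let φ = [][]((p | q) -> p). Evaluate φ at each world:
  a (successors {b, c}): φ is false.
  b (successors {a, b, c, d}): φ is false.
  c (successors {a, d}): φ is false.
  d (successors {d}): φ is false.
For instance, at b:
  At b: [][]((p | q) -> p) requires []((p | q) -> p) at every successor {a, b, c, d}.
    []((p | q) -> p) fails at b, so [][]((p | q) -> p) is false at b.
      At b: []((p | q) -> p) requires (p | q) -> p at every successor {a, b, c, d}.
        (p | q) -> p fails at d, so []((p | q) -> p) is false at b.
Satisfying worlds: none.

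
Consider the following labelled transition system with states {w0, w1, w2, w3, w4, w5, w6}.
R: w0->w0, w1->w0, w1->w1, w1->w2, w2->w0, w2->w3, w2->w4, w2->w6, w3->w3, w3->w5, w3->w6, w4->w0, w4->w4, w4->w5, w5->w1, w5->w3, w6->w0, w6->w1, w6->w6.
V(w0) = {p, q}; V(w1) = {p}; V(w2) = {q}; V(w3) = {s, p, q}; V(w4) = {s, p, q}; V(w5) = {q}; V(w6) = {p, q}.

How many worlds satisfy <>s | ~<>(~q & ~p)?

7

Let φ = <>s | ~<>(~q & ~p). Evaluate φ at each world:
  w0 (successors {w0}): φ is true.
  w1 (successors {w0, w1, w2}): φ is true.
  w2 (successors {w0, w3, w4, w6}): φ is true.
  w3 (successors {w3, w5, w6}): φ is true.
  w4 (successors {w0, w4, w5}): φ is true.
  w5 (successors {w1, w3}): φ is true.
  w6 (successors {w0, w1, w6}): φ is true.
For instance, at w0:
  At w0: <>s is false, ~<>(~q & ~p) is true, so <>s | ~<>(~q & ~p) is true.
    At w0: <>s requires s at some successor in {w0}.
      At w0: s is false.
    So <>s is false at w0.
    At w0: <>(~q & ~p) is false, so ~<>(~q & ~p) is true.
      At w0: <>(~q & ~p) requires ~q & ~p at some successor in {w0}.
        At w0: ~q & ~p is false.
      So <>(~q & ~p) is false at w0.
Satisfying worlds: {w0, w1, w2, w3, w4, w5, w6}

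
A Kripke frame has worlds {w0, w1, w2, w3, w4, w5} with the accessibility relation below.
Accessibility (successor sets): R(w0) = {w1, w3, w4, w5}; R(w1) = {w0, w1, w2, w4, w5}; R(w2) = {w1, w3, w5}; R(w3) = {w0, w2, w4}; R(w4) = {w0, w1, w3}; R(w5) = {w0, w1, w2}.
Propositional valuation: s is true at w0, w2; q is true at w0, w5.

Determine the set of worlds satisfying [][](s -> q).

Let φ = [][](s -> q). Evaluate φ at each world:
  w0 (successors {w1, w3, w4, w5}): φ is false.
  w1 (successors {w0, w1, w2, w4, w5}): φ is false.
  w2 (successors {w1, w3, w5}): φ is false.
  w3 (successors {w0, w2, w4}): φ is true.
  w4 (successors {w0, w1, w3}): φ is false.
  w5 (successors {w0, w1, w2}): φ is false.
For instance, at w0:
  At w0: [][](s -> q) requires [](s -> q) at every successor {w1, w3, w4, w5}.
    [](s -> q) fails at w1, so [][](s -> q) is false at w0.
      At w1: [](s -> q) requires s -> q at every successor {w0, w1, w2, w4, w5}.
        s -> q fails at w2, so [](s -> q) is false at w1.
Satisfying worlds: {w3}

w3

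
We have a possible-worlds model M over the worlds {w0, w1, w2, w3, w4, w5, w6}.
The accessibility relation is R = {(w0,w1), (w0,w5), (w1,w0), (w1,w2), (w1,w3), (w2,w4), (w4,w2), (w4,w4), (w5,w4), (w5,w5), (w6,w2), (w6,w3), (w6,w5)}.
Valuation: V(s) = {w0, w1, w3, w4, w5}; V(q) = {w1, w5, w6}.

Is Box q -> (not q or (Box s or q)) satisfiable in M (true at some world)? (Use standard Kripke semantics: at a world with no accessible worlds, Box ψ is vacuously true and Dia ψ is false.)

Let φ = Box q -> (not q or (Box s or q)). Evaluate φ at each world:
  w0 (successors {w1, w5}): φ is true.
  w1 (successors {w0, w2, w3}): φ is true.
  w2 (successors {w4}): φ is true.
  w3 (successors ∅): φ is true.
  w4 (successors {w2, w4}): φ is true.
  w5 (successors {w4, w5}): φ is true.
  w6 (successors {w2, w3, w5}): φ is true.
Detail at w0 (witness):
  At w0: Box q is true, not q or (Box s or q) is true, so Box q -> (not q or (Box s or q)) is true.
    At w0: Box q requires q at every successor {w1, w5}.
      At w1: q is true.
      At w5: q is true.
    So Box q is true at w0.
    At w0: not q is true, Box s or q is true, so not q or (Box s or q) is true.
      At w0: Box s is true, q is false, so Box s or q is true.

Yes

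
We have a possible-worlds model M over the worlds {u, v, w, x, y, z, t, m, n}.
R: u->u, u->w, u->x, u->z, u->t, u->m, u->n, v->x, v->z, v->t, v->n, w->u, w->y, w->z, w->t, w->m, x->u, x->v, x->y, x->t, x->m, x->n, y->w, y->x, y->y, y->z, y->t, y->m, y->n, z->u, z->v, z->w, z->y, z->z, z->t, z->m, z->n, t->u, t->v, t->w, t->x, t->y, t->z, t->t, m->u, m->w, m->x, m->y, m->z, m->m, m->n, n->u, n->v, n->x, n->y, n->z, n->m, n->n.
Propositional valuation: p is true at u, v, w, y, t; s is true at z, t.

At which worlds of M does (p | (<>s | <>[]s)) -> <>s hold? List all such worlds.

Recall that []ψ holds at a world iff ψ holds at every accessible world, and <>ψ holds iff ψ holds at some accessible world.
Let φ = (p | (<>s | <>[]s)) -> <>s. Evaluate φ at each world:
  u (successors {u, w, x, z, t, m, n}): φ is true.
  v (successors {x, z, t, n}): φ is true.
  w (successors {u, y, z, t, m}): φ is true.
  x (successors {u, v, y, t, m, n}): φ is true.
  y (successors {w, x, y, z, t, m, n}): φ is true.
  z (successors {u, v, w, y, z, t, m, n}): φ is true.
  t (successors {u, v, w, x, y, z, t}): φ is true.
  m (successors {u, w, x, y, z, m, n}): φ is true.
  n (successors {u, v, x, y, z, m, n}): φ is true.
For instance, at u:
  At u: p | (<>s | <>[]s) is true, <>s is true, so (p | (<>s | <>[]s)) -> <>s is true.
    At u: p is true, <>s | <>[]s is true, so p | (<>s | <>[]s) is true.
      At u: <>s is true, <>[]s is false, so <>s | <>[]s is true.
    At u: <>s requires s at some successor in {u, w, x, z, t, m, n}.
      s holds at z, so <>s is true at u.
Satisfying worlds: {u, v, w, x, y, z, t, m, n}

u, v, w, x, y, z, t, m, n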